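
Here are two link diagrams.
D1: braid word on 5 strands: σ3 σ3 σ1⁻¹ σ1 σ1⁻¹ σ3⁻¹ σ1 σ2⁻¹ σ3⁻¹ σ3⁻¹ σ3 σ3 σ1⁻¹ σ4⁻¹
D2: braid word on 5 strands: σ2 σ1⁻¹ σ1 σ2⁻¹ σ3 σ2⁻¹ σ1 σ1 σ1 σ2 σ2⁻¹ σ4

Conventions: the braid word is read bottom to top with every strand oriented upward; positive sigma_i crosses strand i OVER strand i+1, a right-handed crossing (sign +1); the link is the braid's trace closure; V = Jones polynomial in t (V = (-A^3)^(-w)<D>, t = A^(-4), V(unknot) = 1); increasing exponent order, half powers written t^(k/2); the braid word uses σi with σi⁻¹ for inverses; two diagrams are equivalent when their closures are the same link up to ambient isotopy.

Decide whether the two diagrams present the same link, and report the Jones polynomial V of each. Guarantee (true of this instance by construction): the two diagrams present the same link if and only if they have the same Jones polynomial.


equivalent: no
V(D1) = 1  (w -2, c 14, <D> = A^-6)
V(D2) = t + t^3 - t^4  [12 crossings, <D> = -A^-4 + 1 + A^8, w = +4]
key observation: 2 classes among 2 diagrams; unequal V(t) rules out equality


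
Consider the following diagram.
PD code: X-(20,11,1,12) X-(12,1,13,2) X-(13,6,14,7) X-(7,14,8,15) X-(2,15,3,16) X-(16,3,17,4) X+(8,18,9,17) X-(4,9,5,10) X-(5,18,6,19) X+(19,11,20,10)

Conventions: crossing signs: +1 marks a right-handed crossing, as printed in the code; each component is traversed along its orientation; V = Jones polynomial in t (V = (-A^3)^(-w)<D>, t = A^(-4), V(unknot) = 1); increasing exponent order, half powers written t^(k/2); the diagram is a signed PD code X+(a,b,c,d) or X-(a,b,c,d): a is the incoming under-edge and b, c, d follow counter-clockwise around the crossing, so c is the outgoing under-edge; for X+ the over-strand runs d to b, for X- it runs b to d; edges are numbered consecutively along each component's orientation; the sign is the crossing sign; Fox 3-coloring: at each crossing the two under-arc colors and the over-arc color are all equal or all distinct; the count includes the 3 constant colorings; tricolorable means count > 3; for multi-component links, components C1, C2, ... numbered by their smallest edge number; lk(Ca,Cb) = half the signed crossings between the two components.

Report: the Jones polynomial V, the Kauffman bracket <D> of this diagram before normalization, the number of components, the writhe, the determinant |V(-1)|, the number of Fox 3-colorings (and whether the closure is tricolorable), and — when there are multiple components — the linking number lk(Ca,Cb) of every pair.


V = t^-8 - 2t^-7 + t^-6 - 2t^-5 + 2t^-4 + t^-2
<D> = A^-10 + 2A^-2 - 2A^2 + A^6 - 2A^10 + A^14 (w = -6)
1 component over 10 crossings, w = -6
27 Fox colorings among 3^10, |V(-1)| = 9: tricolorable
why: V spans 6 powers of t: at least 6 crossings in any diagram


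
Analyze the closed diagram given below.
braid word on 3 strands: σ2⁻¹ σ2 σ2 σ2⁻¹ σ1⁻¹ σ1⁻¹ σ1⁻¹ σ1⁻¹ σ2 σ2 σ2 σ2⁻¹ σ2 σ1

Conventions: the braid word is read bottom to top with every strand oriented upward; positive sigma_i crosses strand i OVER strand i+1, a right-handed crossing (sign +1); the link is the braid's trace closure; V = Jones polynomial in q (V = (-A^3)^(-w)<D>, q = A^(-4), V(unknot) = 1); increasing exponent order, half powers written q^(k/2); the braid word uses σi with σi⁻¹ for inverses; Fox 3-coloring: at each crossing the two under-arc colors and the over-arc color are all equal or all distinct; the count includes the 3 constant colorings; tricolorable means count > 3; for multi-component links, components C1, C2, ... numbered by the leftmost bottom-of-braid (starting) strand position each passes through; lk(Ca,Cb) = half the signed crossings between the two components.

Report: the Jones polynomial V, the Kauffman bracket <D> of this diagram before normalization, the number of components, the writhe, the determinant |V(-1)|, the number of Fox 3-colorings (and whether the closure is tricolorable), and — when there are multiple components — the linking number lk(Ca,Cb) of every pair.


Jones polynomial: V(q) = -q^-3 + q^-2 - q^-1 + 3 - q + q^2 - q^3
<D> = -A^-12 + A^-8 - A^-4 + 3 - A^4 + A^8 - A^12; writhe 0
components 1, writhe 0 (14 crossings)
3-colorings: 27 of 3^14, det 9 — tricolorable
note: the span of V is 6, forcing >= 6 crossings in any diagram


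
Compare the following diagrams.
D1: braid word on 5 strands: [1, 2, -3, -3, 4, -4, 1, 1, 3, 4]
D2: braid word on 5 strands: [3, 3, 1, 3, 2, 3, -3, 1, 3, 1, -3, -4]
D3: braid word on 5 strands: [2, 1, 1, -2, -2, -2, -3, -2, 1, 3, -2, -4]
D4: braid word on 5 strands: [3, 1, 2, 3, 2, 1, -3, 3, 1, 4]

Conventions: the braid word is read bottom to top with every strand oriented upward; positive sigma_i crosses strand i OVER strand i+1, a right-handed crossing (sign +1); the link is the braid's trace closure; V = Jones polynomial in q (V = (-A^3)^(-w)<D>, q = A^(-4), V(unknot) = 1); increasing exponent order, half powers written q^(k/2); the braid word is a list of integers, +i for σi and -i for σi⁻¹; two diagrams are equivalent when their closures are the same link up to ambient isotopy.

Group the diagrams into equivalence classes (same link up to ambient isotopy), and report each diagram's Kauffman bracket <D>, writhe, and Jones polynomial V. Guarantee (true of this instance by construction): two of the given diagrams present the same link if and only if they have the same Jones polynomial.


grouping into links: {D1} | {D2, D4} | {D3}
V(D1) = q + q^3 - q^4  (w +4, c 10, <D> = -A^-4 + 1 + A^8)
D2 (bracket A^-14 - 2A^-10 + A^-6 - 2A^-2 + 2A^2 + A^10; 12 crossings at w = +6): V = q^2 + 2q^4 - 2q^5 + q^6 - 2q^7 + q^8
V(D3) = -q^-3 + q^-2 - q^-1 + 3 - q + q^2 - q^3  (w -2, c 12, <D> = -A^-18 + A^-14 - A^-10 + 3A^-6 - A^-2 + A^2 - A^6)
D4 (bracket A^-8 - 2A^-4 + 1 - 2A^4 + 2A^8 + A^16; 10 crossings at w = +8): V = q^2 + 2q^4 - 2q^5 + q^6 - 2q^7 + q^8
key observation: comparing 4 Jones polynomials yields 3 groups


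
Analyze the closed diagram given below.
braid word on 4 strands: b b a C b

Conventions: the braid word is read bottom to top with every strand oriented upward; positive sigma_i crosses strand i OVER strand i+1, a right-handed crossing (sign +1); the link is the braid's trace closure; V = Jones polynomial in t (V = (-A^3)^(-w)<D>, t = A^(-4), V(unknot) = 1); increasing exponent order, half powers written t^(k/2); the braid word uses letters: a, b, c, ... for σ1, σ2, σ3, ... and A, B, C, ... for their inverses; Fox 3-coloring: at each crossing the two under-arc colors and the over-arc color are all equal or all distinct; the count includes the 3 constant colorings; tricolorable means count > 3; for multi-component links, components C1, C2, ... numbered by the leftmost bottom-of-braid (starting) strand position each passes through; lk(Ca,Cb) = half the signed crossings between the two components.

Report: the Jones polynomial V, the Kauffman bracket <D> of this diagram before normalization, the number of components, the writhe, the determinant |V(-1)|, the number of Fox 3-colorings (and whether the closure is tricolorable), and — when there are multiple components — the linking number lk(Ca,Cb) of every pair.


V(t) = t + t^3 - t^4
bracket: A^-7 - A^-3 - A^5, w = +3
1 component, writhe +3, over 5 crossings
det 3, colorings 9 of 3^5 — tricolorable
observation: the span of V is 3, forcing >= 3 crossings in any diagram


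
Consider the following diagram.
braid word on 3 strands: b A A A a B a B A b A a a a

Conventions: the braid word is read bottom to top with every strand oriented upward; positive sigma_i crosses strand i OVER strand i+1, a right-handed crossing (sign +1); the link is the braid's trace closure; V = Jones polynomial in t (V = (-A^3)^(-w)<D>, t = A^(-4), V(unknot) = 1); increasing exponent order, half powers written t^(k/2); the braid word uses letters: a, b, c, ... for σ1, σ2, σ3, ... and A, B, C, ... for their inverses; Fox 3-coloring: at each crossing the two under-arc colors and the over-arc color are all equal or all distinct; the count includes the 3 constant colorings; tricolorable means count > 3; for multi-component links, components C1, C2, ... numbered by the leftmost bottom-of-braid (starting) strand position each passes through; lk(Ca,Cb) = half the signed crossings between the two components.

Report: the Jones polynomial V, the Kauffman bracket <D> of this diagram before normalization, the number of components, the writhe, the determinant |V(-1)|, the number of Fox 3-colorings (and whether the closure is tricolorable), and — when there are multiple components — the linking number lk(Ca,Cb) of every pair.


V(t) = -t^-3 + t^-2 - t^-1 + 3 - t + t^2 - t^3
bracket: -A^-12 + A^-8 - A^-4 + 3 - A^4 + A^8 - A^12, w = 0
1 component, writhe 0, over 14 crossings
det 9, colorings 27 of 3^14 — tricolorable
observation: |V(-1)| = 9: so tricolorable, since 3 divides 9


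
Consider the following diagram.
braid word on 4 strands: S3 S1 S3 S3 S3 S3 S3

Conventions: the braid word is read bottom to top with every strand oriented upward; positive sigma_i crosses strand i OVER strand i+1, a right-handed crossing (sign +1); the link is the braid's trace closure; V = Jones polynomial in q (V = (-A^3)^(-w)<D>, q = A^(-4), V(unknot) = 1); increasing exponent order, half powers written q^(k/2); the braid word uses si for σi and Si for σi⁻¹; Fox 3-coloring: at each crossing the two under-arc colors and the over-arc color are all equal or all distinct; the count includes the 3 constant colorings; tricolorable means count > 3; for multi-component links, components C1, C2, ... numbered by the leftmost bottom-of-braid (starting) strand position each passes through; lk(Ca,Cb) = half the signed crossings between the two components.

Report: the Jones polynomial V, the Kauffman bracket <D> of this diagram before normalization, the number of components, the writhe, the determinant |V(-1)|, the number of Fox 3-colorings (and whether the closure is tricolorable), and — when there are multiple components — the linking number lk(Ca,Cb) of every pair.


Jones polynomial: V(q) = q^-9 + q^-4 + q^-3 + q^-2
<D> = -A^-13 - A^-9 - A^-5 - A^15; writhe -7
components 3, writhe -7 (7 crossings)
linking number lk(C1,C2) = 0
lk(C1,C3): 0
lk(C2,C3) = -3
3-colorings: 27 of 3^7, det 0 — tricolorable
note: w = -7 shifts under R1 moves; the (-A^3)^(7) factor cancels that in V


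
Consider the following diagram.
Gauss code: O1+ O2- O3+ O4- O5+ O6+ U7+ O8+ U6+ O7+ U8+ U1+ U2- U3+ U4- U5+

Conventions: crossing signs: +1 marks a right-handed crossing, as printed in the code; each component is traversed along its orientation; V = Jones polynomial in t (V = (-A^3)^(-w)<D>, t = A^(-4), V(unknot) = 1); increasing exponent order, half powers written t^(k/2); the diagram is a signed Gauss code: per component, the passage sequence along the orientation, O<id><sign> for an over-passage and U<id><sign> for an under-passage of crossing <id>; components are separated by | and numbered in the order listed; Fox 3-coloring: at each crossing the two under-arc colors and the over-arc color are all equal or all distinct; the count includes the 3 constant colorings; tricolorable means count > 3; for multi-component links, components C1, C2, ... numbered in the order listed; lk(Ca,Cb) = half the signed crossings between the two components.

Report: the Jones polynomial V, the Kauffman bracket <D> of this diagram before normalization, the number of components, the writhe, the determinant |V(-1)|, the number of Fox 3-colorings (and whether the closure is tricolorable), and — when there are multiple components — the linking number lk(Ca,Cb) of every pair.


Jones polynomial: V(t) = t + t^3 - t^4
<D> = -A^-4 + 1 + A^8; writhe +4
components 1, writhe +4 (8 crossings)
3-colorings: 9 of 3^8, det 3 — tricolorable
note: |V(-1)| = 3: so tricolorable, since 3 divides 3


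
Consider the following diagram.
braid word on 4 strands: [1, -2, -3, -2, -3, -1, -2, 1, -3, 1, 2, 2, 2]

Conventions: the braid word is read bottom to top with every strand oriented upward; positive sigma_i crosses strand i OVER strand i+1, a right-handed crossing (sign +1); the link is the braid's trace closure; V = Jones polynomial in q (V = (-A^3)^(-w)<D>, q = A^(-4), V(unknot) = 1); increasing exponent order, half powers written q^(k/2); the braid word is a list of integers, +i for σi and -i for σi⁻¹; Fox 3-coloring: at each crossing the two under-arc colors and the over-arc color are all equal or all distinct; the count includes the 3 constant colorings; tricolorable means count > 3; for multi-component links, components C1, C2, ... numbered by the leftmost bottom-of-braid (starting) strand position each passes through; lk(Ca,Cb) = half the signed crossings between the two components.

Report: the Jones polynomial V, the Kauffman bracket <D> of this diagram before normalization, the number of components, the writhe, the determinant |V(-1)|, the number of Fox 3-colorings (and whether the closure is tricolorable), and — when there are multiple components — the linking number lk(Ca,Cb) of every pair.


V(q) = q^-2 - q^-1 + 1 - q + q^2
bracket: -A^-11 + A^-7 - A^-3 + A - A^5, w = -1
1 component, writhe -1, over 13 crossings
det 5, colorings 3 of 3^13 — not tricolorable
observation: w = -1 shifts under R1 moves; the (-A^3)^(1) factor cancels that in V


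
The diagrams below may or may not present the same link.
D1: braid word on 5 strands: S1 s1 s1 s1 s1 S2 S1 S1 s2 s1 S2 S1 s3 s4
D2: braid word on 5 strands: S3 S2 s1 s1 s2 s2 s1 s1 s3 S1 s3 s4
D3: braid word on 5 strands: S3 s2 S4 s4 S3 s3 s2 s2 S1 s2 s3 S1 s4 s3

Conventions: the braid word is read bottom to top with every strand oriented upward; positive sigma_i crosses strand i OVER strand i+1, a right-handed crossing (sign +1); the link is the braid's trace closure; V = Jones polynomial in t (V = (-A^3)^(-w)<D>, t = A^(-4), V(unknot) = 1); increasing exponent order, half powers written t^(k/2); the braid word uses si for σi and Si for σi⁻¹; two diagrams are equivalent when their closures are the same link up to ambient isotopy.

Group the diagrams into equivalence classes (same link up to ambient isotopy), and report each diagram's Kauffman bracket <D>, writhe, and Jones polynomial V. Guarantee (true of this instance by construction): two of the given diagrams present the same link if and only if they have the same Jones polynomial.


classes: {D1} | {D2} | {D3}
V(D1) = -t^-3 + t^-2 - t^-1 + 3 - t + t^2 - t^3  [14 crossings, <D> = -A^-6 + A^-2 - A^2 + 3A^6 - A^10 + A^14 - A^18, w = +2]
V(D2) = t - t^2 + 2t^3 - t^4 + t^5 - t^6  (w +6, c 12, <D> = -A^-6 + A^-2 - A^2 + 2A^6 - A^10 + A^14)
V(D3) = t^-1 - 1 + 2t - 2t^2 + 2t^3 - 2t^4 + t^5  (w +4, c 14, <D> = A^-8 - 2A^-4 + 2 - 2A^4 + 2A^8 - A^12 + A^16)
insight: comparing 3 Jones polynomials yields 3 groups


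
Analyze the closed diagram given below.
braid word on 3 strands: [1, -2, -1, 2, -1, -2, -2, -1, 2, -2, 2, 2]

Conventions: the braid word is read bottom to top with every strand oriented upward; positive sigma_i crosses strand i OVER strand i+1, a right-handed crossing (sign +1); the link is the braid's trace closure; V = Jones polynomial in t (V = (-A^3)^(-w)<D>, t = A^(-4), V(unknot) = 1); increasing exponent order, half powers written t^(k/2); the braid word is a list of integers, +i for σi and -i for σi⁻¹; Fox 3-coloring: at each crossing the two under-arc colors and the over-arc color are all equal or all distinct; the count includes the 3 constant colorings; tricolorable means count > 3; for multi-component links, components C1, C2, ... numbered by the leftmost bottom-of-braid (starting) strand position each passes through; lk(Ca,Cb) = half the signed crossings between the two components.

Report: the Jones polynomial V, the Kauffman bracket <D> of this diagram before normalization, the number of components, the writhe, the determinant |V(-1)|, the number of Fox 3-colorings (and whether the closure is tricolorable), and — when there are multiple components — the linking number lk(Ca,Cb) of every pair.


V(t) = -t^-5 + t^-4 - t^-3 + 2t^-2 - t^-1 + 2 - t
bracket: -A^-10 + 2A^-6 - A^-2 + 2A^2 - A^6 + A^10 - A^14, w = -2
1 component, writhe -2, over 12 crossings
det 9, colorings 9 of 3^12 — tricolorable
observation: free reduction leaves σ1 σ2⁻¹ σ1⁻¹ σ2 σ1⁻¹ σ2⁻¹ σ2⁻¹ σ1⁻¹ σ2 σ2 of the original 12 letters


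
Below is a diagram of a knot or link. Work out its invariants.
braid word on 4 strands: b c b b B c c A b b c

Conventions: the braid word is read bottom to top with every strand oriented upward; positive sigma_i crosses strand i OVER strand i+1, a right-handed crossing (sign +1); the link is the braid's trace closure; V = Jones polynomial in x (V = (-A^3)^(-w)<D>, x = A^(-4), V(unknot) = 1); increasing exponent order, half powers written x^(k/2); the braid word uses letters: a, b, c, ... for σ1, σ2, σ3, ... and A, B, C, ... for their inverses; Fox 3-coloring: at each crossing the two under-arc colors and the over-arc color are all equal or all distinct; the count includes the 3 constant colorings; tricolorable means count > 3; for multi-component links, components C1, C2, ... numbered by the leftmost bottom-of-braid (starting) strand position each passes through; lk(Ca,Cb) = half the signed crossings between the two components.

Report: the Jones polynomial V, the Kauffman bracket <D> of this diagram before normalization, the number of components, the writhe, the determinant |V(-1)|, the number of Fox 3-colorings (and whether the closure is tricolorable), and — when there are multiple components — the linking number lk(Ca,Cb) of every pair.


V = x^3 + x^5 - x^8
<D> = A^-11 - A - A^9 (w = +7)
1 component over 11 crossings, w = +7
9 Fox colorings among 3^11, |V(-1)| = 3: tricolorable
why: w = +7 shifts under R1 moves; the (-A^3)^(-7) factor cancels that in V


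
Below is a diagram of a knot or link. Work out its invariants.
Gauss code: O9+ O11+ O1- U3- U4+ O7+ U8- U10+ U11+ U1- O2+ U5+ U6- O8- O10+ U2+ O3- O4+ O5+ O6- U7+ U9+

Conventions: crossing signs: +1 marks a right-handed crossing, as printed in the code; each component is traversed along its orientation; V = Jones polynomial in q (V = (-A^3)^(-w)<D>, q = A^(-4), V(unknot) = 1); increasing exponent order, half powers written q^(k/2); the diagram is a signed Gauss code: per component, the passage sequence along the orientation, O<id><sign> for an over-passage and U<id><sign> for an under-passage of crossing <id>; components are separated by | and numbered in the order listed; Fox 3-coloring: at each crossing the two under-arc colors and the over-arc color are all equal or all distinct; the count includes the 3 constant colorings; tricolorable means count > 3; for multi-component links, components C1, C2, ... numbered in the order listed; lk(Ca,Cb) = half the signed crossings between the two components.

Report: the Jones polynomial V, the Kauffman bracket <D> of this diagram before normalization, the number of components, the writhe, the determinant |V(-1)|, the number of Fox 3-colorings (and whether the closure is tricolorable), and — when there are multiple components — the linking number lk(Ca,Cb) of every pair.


V(q) = 1
bracket: -A^9, w = +3
1 component, writhe +3, over 11 crossings
det 1, colorings 3 of 3^11 — not tricolorable
observation: |V(-1)| = 1: so not tricolorable, since 3 does not divide 1


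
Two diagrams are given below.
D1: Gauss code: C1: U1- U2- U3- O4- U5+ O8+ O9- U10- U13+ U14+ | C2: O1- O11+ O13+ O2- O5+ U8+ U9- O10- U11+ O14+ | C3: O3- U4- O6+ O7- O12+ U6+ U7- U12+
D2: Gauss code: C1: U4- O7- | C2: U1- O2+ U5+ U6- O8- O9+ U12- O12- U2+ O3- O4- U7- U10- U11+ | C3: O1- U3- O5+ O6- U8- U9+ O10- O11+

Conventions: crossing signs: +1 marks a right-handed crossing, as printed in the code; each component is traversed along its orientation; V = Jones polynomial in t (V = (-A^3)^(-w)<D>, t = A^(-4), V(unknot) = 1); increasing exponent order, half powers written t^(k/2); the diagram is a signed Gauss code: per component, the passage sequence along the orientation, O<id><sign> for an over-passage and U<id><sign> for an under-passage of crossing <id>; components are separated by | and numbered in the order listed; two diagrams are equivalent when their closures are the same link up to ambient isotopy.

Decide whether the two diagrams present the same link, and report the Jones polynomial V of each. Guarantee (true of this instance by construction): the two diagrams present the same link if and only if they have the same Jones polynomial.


equivalent: no
V(D1) = t^-3 + t^-2 + t^-1 + 1  (w 0, c 14, <D> = 1 + A^4 + A^8 + A^12)
D2 (bracket A^-8 + 2 + A^8; 12 crossings at w = -4): V = t^-5 + 2t^-3 + t^-1
why: V(t) takes 2 values over 2 diagrams, fixing the grouping


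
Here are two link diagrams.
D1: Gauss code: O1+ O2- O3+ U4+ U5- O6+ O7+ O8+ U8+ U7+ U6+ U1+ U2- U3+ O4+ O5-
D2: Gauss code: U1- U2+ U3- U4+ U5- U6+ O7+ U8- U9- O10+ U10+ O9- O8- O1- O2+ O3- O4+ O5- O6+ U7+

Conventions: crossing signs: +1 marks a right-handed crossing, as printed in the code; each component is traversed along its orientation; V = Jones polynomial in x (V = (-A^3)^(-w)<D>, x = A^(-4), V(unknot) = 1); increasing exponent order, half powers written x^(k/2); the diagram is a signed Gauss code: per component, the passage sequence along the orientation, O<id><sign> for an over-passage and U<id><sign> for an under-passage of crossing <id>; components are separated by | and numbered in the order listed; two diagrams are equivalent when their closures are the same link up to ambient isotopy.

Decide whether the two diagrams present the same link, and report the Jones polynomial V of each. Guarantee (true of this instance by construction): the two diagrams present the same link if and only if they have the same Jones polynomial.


equivalent: yes
D1 (bracket A^12; 8 crossings at w = +4): V = 1
V(D2) = 1  [10 crossings, <D> = 1, w = 0]
observation: one V(x) for all 2 diagrams — one class (guaranteed)


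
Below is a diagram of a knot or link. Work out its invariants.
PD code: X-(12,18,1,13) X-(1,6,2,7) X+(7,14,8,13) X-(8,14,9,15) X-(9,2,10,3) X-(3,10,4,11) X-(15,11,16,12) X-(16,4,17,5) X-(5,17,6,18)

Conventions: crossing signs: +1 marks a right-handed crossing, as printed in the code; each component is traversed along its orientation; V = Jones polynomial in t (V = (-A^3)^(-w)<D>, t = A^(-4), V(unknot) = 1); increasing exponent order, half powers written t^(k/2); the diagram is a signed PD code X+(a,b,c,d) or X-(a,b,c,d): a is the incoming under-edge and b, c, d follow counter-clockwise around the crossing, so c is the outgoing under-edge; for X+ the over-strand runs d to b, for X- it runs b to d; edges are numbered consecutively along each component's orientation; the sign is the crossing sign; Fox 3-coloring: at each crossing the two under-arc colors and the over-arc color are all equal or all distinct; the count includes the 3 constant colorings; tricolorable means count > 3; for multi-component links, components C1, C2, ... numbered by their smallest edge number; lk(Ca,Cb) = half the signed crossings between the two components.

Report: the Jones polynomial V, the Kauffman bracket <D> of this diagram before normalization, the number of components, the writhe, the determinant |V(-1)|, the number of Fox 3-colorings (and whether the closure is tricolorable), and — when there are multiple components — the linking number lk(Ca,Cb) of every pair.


Jones polynomial: V(t) = t^(-15/2) - t^(-13/2) - t^(-9/2) - t^(-5/2)
<D> = A^-11 + A^-3 + A^5 - A^9; writhe -7
components 2, writhe -7 (9 crossings)
linking number lk(C1,C2) = -2
3-colorings: 3 of 3^9, det 4 — not tricolorable
note: the span of V is 5, within the link bound 9 + 2 - 1


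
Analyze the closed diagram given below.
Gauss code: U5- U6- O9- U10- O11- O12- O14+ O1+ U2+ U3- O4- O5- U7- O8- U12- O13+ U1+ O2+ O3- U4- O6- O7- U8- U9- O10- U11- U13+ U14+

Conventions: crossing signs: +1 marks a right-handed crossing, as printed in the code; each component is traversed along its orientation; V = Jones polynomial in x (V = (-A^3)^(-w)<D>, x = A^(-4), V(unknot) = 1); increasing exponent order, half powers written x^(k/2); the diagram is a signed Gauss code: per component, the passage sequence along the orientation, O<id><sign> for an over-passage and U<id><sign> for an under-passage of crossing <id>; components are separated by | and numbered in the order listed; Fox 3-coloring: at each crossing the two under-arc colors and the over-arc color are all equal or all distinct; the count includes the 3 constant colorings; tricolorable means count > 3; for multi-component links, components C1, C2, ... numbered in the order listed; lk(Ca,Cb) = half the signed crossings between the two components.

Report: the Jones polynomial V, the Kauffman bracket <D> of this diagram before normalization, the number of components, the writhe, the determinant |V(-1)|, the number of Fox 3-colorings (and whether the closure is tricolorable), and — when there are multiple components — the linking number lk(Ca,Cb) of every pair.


Jones polynomial: V(x) = x^-8 - 2x^-7 + x^-6 - 2x^-5 + 2x^-4 + x^-2
<D> = A^-10 + 2A^-2 - 2A^2 + A^6 - 2A^10 + A^14; writhe -6
components 1, writhe -6 (14 crossings)
3-colorings: 27 of 3^14, det 9 — tricolorable
note: w = -6 shifts under R1 moves; the (-A^3)^(6) factor cancels that in V


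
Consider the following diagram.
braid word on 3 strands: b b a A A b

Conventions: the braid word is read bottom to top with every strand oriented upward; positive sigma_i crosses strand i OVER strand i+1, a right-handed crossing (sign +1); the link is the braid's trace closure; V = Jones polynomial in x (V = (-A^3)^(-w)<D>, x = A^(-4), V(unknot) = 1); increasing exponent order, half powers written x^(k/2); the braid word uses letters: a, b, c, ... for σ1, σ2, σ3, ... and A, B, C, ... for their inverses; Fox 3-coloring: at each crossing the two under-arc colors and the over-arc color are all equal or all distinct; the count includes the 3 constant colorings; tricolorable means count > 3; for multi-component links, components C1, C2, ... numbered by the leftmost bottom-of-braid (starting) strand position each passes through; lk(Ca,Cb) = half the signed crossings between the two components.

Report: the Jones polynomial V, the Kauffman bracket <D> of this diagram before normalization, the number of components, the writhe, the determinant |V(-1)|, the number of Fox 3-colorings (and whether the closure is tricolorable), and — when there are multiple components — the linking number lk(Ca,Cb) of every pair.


V(x) = x + x^3 - x^4
bracket: -A^-10 + A^-6 + A^2, w = +2
1 component, writhe +2, over 6 crossings
det 3, colorings 9 of 3^6 — tricolorable
observation: w = +2 shifts under R1 moves; the (-A^3)^(-2) factor cancels that in V


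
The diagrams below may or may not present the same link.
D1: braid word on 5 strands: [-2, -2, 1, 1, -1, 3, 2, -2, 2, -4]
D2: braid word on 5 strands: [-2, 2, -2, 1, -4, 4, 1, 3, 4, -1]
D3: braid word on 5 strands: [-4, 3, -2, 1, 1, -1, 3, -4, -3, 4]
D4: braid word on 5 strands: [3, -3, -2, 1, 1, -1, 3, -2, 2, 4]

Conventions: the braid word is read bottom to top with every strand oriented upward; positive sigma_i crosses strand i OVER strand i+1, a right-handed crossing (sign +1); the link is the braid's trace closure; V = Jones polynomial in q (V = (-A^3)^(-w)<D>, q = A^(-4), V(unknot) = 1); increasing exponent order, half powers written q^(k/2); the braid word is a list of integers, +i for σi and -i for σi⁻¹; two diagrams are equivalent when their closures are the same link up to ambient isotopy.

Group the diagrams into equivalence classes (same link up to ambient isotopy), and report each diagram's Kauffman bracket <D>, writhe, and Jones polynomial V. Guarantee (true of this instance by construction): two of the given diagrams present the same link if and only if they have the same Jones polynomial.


classes: {D1, D2, D3, D4}
V(D1) = 1  [10 crossings, <D> = 1, w = 0]
V(D2) = 1  [10 crossings, <D> = A^6, w = +2]
V(D3) = 1  (w 0, c 10, <D> = 1)
V(D4) = 1  [10 crossings, <D> = A^6, w = +2]
note: one V(q) for all 4 diagrams — one class (guaranteed)


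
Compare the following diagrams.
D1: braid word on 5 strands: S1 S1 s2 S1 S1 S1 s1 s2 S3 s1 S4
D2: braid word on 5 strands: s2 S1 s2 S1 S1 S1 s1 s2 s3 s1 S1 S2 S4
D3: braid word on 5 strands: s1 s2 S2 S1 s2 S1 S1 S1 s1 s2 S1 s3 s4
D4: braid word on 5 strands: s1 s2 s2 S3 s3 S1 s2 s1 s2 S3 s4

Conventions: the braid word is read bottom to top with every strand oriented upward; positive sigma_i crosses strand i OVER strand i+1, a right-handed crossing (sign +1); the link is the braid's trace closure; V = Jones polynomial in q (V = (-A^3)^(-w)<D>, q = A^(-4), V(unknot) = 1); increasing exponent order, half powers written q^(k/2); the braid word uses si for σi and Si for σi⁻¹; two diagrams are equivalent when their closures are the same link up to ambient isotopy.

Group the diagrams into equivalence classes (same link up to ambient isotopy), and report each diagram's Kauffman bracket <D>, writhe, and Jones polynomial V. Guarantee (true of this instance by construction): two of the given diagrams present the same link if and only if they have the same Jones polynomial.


grouping into links: {D1, D2, D3} | {D4}
V(D1) = q^(-7/2) - 2q^(-5/2) + q^(-3/2) - 2q^(-1/2) + q^(1/2) - q^(3/2)  (w -3, c 11, <D> = A^-15 - A^-11 + 2A^-7 - A^-3 + 2A - A^5)
V(D2) = q^(-7/2) - 2q^(-5/2) + q^(-3/2) - 2q^(-1/2) + q^(1/2) - q^(3/2)  [13 crossings, <D> = A^-9 - A^-5 + 2A^-1 - A^3 + 2A^7 - A^11, w = -1]
V(D3) = q^(-7/2) - 2q^(-5/2) + q^(-3/2) - 2q^(-1/2) + q^(1/2) - q^(3/2)  [13 crossings, <D> = A^-3 - A + 2A^5 - A^9 + 2A^13 - A^17, w = +1]
V(D4) = -q^(3/2) - 2q^(7/2) + q^(9/2) - q^(11/2) + q^(13/2)  [11 crossings, <D> = -A^-11 + A^-7 - A^-3 + 2A + A^9, w = +5]
why: V(q) takes 2 values over 4 diagrams, fixing the grouping


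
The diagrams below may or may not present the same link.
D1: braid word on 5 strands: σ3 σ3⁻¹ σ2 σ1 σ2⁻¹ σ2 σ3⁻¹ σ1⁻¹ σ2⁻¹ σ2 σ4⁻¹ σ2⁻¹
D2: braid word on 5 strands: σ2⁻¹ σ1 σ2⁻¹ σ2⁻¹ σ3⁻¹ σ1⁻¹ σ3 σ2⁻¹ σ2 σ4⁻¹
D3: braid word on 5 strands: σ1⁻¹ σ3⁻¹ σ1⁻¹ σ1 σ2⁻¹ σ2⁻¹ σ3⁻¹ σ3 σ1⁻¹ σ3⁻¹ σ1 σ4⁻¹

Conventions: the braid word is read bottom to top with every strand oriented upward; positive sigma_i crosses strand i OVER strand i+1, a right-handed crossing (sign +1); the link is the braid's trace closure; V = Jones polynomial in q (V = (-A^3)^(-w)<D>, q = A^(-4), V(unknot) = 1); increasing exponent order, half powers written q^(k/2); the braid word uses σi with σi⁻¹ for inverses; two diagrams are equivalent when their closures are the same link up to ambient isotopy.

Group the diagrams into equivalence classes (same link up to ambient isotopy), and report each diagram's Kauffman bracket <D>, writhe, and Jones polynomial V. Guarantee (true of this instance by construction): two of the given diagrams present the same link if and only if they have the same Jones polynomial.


equivalence classes: {D1} | {D2} | {D3}
D1 (bracket A^-10 + 2A^-6 + A^-2; 12 crossings at w = -2): V = q^-1 + 2 + q
D2 (bracket A^-12 + A^-8 + A^-4 + 1; 10 crossings at w = -4): V = q^-3 + q^-2 + q^-1 + 1
V(D3) = q^-5 + 2q^-3 + q^-1  (w -6, c 12, <D> = A^-14 + 2A^-6 + A^2)
observation: V(q) takes 3 values over 3 diagrams, fixing the grouping


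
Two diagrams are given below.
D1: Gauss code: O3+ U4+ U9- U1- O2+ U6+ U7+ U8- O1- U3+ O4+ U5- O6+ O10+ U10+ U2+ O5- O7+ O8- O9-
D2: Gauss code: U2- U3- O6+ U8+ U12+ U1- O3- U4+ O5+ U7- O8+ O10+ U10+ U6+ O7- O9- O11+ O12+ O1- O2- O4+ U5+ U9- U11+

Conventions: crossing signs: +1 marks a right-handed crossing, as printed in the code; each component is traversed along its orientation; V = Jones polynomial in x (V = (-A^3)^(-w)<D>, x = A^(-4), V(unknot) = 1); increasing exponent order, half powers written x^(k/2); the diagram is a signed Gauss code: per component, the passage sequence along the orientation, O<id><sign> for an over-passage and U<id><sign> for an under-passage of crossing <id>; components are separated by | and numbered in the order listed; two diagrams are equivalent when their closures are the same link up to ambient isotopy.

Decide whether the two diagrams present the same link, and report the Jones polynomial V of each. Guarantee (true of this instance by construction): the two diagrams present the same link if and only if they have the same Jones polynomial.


same link: yes
V(D1) = 1  [10 crossings, <D> = A^6, w = +2]
V(D2) = 1  (w +2, c 12, <D> = A^6)
note: Reidemeister moves carry D1 (10 crossings) to D2 (12)


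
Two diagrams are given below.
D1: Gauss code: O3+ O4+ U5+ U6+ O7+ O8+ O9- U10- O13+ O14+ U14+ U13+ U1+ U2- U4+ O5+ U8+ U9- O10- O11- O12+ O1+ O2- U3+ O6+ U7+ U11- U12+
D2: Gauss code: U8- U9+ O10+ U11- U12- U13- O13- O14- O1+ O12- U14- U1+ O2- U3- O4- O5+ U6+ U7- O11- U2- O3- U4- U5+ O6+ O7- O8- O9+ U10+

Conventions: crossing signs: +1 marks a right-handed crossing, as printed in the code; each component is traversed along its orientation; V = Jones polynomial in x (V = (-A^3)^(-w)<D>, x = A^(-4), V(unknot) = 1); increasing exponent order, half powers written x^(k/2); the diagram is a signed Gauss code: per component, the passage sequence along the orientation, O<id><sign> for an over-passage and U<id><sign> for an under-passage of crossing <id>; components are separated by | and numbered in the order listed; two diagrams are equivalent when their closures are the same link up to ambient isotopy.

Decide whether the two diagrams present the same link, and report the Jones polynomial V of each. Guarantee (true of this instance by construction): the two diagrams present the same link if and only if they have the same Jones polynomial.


same link: no
V(D1) = x - x^2 + 2x^3 - x^4 + x^5 - x^6  [14 crossings, <D> = -A^-6 + A^-2 - A^2 + 2A^6 - A^10 + A^14, w = +6]
V(D2) = -x^-4 + x^-3 + x^-1  [14 crossings, <D> = A^-8 + 1 - A^4, w = -4]
insight: 2 values of V(x) split the 2 diagrams


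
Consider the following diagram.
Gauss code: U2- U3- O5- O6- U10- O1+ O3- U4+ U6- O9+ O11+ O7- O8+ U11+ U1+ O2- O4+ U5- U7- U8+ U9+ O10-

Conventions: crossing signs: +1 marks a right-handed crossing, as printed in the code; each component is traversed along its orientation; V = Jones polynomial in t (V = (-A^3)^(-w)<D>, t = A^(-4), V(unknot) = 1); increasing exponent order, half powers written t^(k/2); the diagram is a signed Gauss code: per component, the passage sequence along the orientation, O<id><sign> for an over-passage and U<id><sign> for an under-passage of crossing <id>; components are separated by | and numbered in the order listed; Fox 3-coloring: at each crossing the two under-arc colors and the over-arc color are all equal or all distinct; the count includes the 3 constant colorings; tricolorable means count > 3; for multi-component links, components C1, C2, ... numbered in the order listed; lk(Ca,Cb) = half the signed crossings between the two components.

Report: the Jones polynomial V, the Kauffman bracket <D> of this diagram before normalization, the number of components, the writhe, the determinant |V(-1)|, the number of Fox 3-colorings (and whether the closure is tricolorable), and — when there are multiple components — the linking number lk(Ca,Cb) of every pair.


V = -t^-5 + t^-4 - t^-3 + 2t^-2 - t^-1 + 2 - t
<D> = A^-7 - 2A^-3 + A - 2A^5 + A^9 - A^13 + A^17 (w = -1)
1 component over 11 crossings, w = -1
9 Fox colorings among 3^11, |V(-1)| = 9: tricolorable
why: det 9 = |V(-1)|; divisible by 3, so tricolorable


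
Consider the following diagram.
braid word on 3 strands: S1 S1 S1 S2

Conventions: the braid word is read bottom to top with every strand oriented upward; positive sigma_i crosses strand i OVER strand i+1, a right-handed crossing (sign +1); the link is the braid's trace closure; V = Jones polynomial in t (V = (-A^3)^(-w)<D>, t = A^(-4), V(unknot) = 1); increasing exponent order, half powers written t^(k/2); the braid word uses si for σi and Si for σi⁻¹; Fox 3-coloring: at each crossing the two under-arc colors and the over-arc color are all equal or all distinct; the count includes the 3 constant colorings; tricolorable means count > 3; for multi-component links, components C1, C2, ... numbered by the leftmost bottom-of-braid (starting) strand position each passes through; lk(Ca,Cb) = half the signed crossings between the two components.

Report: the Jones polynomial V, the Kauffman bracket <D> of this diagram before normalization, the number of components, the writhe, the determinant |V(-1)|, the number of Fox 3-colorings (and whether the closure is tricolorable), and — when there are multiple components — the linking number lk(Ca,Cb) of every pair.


Jones polynomial: V(t) = -t^-4 + t^-3 + t^-1
<D> = A^-8 + 1 - A^4; writhe -4
components 1, writhe -4 (4 crossings)
3-colorings: 9 of 3^4, det 3 — tricolorable
note: |V(-1)| = 3: so tricolorable, since 3 divides 3


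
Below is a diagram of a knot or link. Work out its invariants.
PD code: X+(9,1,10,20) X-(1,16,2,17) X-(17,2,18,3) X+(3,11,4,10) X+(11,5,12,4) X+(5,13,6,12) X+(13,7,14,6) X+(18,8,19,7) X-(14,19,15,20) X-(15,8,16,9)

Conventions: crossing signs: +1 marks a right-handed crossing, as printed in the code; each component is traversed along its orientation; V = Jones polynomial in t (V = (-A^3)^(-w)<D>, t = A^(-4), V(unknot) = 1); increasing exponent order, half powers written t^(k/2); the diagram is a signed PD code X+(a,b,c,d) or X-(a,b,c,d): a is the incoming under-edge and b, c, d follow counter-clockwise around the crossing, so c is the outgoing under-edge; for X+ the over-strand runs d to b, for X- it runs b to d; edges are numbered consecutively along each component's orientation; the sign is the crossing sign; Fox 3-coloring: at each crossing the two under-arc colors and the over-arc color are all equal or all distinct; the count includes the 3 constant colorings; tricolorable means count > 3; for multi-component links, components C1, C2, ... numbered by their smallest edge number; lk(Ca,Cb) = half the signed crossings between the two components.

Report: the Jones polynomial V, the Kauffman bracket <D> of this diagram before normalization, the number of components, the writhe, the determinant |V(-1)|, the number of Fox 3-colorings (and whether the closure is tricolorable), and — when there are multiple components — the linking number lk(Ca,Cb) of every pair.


V(t) = -t^-2 + 2t^-1 - 3 + 5t - 4t^2 + 5t^3 - 4t^4 + 2t^5 - t^6
bracket: -A^-18 + 2A^-14 - 4A^-10 + 5A^-6 - 4A^-2 + 5A^2 - 3A^6 + 2A^10 - A^14, w = +2
1 component, writhe +2, over 10 crossings
det 27, colorings 9 of 3^10 — tricolorable
observation: det 27 = |V(-1)|; divisible by 3, so tricolorable


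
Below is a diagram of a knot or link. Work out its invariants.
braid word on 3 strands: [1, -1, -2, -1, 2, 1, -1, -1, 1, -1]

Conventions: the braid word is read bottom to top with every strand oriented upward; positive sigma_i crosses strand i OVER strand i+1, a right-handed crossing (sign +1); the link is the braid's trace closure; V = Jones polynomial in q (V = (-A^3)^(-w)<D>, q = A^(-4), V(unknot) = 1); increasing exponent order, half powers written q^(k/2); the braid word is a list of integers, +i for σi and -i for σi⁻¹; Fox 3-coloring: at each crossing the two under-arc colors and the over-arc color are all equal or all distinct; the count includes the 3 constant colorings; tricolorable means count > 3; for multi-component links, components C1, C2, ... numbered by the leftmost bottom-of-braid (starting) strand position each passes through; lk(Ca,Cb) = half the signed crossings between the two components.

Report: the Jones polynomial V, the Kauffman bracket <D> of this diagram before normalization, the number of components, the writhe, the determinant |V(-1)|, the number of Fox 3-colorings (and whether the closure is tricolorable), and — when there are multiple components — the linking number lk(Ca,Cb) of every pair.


V(q) = 1
bracket: A^-6, w = -2
1 component, writhe -2, over 10 crossings
det 1, colorings 3 of 3^10 — not tricolorable
observation: inverse pairs cancel, leaving σ2⁻¹ σ1⁻¹ σ2 σ1⁻¹
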